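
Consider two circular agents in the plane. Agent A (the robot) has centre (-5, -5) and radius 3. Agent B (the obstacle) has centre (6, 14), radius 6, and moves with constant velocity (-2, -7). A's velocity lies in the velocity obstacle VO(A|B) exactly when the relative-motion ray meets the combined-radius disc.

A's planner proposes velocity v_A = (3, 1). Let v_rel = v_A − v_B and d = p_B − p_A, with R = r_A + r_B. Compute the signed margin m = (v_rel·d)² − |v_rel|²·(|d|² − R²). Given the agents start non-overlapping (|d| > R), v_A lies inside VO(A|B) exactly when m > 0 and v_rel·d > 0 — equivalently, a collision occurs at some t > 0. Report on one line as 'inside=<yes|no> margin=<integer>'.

d = (11, 19),  |d|² = 482;  R = 3+6 = 9,  c = 482−9² = 401
v_rel = (5, 8),  |v_rel|² = 89;  v_rel·d = (5)·(11) + (8)·(19) = 207
89·t² − 414·t + 401 = 0  ⇒  m = 207² − 89·401 = 7160
m = 7160 > 0,  v_rel·d = 207 > 0  ⇒  inside

inside=yes margin=7160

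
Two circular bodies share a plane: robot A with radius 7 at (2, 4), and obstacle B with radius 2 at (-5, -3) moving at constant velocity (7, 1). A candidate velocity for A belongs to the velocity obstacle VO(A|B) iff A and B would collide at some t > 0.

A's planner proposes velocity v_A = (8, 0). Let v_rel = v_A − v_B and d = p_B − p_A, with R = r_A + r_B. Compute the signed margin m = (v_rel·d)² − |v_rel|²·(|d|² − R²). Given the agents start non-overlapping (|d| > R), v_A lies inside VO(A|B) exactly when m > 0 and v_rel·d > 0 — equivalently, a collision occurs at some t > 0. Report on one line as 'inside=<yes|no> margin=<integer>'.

d = (-7, -7),  |d|² = 98;  R = 7+2 = 9,  c = 98−9² = 17
v_rel = (1, -1),  |v_rel|² = 2;  v_rel·d = (1)·(-7) + (-1)·(-7) = 0
2·t² − 0·t + 17 = 0  ⇒  m = 0² − 2·17 = -34
m = -34 < 0,  v_rel·d = 0 = 0  ⇒  outside

inside=no margin=-34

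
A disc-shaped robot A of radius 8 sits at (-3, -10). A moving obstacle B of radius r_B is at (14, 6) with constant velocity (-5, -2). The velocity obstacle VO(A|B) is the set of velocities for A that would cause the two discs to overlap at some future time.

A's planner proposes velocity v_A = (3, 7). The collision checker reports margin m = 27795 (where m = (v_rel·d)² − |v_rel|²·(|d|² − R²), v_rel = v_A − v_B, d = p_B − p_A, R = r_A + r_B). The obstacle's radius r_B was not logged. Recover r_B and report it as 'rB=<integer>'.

m = 27795
d = (17, 16);  v_rel = (8, 9),  |v_rel|² = 145
v_rel×d = (8)·(16) − (9)·(17) = -25
since m = R²·145 − (-25)²:  R² = (625 + 27795) / 145 = 196
R = √196 = 14  ⇒  r_B = 14 − 8 = 6

rB=6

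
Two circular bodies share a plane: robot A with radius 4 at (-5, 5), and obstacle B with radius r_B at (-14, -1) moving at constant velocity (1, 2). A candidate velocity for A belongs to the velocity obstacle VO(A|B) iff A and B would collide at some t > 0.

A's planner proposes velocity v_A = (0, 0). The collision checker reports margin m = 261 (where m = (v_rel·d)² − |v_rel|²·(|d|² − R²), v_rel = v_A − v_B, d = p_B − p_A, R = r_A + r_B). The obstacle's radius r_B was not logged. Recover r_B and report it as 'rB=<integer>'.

m = 261
d = (-9, -6);  v_rel = (-1, -2),  |v_rel|² = 5
v_rel×d = (-1)·(-6) − (-2)·(-9) = -12
since m = R²·5 − (-12)²:  R² = (144 + 261) / 5 = 81
R = √81 = 9  ⇒  r_B = 9 − 4 = 5

rB=5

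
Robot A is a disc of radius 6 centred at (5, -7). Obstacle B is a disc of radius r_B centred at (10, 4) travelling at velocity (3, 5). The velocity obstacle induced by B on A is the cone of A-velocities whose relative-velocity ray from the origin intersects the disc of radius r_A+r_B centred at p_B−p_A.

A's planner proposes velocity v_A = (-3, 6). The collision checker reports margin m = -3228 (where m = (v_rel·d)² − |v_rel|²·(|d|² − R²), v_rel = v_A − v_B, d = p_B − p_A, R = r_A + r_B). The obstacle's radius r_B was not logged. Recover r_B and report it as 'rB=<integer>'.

m = -3228
d = (5, 11);  v_rel = (-6, 1),  |v_rel|² = 37
v_rel×d = (-6)·(11) − (1)·(5) = -71
since m = R²·37 − (-71)²:  R² = (5041 + -3228) / 37 = 49
R = √49 = 7  ⇒  r_B = 7 − 6 = 1

rB=1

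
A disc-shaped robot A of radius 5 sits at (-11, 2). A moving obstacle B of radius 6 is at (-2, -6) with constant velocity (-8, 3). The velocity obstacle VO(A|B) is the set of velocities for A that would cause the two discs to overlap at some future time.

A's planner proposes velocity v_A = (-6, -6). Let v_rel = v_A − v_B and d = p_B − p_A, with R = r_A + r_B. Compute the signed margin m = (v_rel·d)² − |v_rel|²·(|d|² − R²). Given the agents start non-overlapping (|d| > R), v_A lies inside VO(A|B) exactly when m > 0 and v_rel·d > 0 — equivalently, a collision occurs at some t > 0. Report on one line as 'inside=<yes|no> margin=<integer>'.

d = (9, -8),  |d|² = 145;  R = 5+6 = 11,  c = 145−11² = 24
v_rel = (2, -9),  |v_rel|² = 85;  v_rel·d = (2)·(9) + (-9)·(-8) = 90
85·t² − 180·t + 24 = 0  ⇒  m = 90² − 85·24 = 6060
m = 6060 > 0,  v_rel·d = 90 > 0  ⇒  inside

inside=yes margin=6060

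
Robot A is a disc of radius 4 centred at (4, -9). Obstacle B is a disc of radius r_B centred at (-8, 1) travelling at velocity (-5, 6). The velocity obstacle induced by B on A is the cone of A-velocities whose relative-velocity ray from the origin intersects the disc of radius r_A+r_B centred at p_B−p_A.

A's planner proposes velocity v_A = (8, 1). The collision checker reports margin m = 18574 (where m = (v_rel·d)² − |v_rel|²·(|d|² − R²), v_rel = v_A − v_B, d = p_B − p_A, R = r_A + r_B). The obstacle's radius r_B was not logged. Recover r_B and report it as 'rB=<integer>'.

m = 18574
d = (-12, 10);  v_rel = (13, -5),  |v_rel|² = 194
v_rel×d = (13)·(10) − (-5)·(-12) = 70
since m = R²·194 − 70²:  R² = (4900 + 18574) / 194 = 121
R = √121 = 11  ⇒  r_B = 11 − 4 = 7

rB=7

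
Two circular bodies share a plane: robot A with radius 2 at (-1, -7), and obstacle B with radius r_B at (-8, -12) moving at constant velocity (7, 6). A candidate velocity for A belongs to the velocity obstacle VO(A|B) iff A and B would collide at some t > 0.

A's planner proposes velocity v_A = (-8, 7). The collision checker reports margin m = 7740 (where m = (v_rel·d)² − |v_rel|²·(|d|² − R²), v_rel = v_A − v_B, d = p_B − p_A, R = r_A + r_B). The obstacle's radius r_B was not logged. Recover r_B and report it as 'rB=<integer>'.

m = 7740
d = (-7, -5);  v_rel = (-15, 1),  |v_rel|² = 226
v_rel×d = (-15)·(-5) − (1)·(-7) = 82
since m = R²·226 − 82²:  R² = (6724 + 7740) / 226 = 64
R = √64 = 8  ⇒  r_B = 8 − 2 = 6

rB=6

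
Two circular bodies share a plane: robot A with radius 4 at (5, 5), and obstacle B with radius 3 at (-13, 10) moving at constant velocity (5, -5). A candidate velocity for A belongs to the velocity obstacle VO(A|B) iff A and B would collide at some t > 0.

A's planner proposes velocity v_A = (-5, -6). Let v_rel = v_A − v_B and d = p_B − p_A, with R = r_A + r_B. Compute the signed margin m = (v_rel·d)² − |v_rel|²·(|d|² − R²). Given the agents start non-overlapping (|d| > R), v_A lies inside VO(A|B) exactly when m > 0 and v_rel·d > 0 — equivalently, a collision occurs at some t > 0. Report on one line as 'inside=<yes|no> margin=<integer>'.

d = (-18, 5),  |d|² = 349;  R = 4+3 = 7,  c = 349−7² = 300
v_rel = (-10, -1),  |v_rel|² = 101;  v_rel·d = (-10)·(-18) + (-1)·(5) = 175
101·t² − 350·t + 300 = 0  ⇒  m = 175² − 101·300 = 325
m = 325 > 0,  v_rel·d = 175 > 0  ⇒  inside

inside=yes margin=325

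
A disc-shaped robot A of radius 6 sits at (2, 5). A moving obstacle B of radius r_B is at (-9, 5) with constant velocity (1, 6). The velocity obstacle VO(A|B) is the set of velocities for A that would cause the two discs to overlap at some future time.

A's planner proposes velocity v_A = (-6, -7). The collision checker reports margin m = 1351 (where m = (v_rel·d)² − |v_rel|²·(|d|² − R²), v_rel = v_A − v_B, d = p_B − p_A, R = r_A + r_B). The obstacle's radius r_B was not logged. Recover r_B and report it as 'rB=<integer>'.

m = 1351
d = (-11, 0);  v_rel = (-7, -13),  |v_rel|² = 218
v_rel×d = (-7)·(0) − (-13)·(-11) = -143
since m = R²·218 − (-143)²:  R² = (20449 + 1351) / 218 = 100
R = √100 = 10  ⇒  r_B = 10 − 6 = 4

rB=4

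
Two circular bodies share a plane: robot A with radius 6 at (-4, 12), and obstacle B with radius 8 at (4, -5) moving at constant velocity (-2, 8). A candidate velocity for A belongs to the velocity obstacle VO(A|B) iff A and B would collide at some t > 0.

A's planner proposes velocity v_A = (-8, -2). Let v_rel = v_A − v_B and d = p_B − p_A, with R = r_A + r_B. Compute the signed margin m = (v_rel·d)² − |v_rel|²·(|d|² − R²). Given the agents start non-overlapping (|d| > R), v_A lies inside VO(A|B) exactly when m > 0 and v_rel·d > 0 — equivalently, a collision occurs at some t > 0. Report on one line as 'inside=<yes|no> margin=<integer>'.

d = (8, -17),  |d|² = 353;  R = 6+8 = 14,  c = 353−14² = 157
v_rel = (-6, -10),  |v_rel|² = 136;  v_rel·d = (-6)·(8) + (-10)·(-17) = 122
136·t² − 244·t + 157 = 0  ⇒  m = 122² − 136·157 = -6468
m = -6468 < 0,  v_rel·d = 122 > 0  ⇒  outside

inside=no margin=-6468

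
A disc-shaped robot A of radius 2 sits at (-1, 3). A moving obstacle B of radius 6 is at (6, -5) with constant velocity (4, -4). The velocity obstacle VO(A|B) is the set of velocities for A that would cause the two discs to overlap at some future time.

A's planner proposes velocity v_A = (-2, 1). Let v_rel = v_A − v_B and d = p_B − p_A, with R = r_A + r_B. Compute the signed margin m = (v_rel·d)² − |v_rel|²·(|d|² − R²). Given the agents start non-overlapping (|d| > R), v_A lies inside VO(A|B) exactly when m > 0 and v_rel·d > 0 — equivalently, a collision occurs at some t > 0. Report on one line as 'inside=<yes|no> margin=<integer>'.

d = (7, -8),  |d|² = 113;  R = 2+6 = 8,  c = 113−8² = 49
v_rel = (-6, 5),  |v_rel|² = 61;  v_rel·d = (-6)·(7) + (5)·(-8) = -82
61·t² + 164·t + 49 = 0  ⇒  m = (-82)² − 61·49 = 3735
m = 3735 > 0,  v_rel·d = -82 < 0  ⇒  outside

inside=no margin=3735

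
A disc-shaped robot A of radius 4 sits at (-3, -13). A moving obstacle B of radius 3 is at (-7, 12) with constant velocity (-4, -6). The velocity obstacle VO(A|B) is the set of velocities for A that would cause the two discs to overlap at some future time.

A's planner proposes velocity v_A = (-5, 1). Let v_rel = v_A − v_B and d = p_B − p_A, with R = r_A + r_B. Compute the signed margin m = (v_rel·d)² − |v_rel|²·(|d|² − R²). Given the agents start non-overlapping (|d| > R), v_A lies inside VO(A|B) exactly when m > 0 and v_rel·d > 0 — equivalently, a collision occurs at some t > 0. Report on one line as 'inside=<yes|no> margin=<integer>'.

d = (-4, 25),  |d|² = 641;  R = 4+3 = 7,  c = 641−7² = 592
v_rel = (-1, 7),  |v_rel|² = 50;  v_rel·d = (-1)·(-4) + (7)·(25) = 179
50·t² − 358·t + 592 = 0  ⇒  m = 179² − 50·592 = 2441
m = 2441 > 0,  v_rel·d = 179 > 0  ⇒  inside

inside=yes margin=2441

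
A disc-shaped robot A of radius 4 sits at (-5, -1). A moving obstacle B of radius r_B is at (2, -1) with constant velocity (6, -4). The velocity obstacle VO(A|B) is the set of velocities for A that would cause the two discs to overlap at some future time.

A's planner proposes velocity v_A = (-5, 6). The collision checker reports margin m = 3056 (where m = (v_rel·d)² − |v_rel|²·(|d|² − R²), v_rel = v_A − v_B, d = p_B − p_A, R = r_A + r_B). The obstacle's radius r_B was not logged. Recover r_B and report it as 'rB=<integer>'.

m = 3056
d = (7, 0);  v_rel = (-11, 10),  |v_rel|² = 221
v_rel×d = (-11)·(0) − (10)·(7) = -70
since m = R²·221 − (-70)²:  R² = (4900 + 3056) / 221 = 36
R = √36 = 6  ⇒  r_B = 6 − 4 = 2

rB=2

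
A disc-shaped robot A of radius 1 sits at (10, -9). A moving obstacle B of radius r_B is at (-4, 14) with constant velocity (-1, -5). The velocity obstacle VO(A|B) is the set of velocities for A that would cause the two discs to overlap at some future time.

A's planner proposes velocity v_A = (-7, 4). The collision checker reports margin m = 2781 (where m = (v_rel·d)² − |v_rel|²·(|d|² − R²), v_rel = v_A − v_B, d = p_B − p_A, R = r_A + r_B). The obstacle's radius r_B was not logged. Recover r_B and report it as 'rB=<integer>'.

m = 2781
d = (-14, 23);  v_rel = (-6, 9),  |v_rel|² = 117
v_rel×d = (-6)·(23) − (9)·(-14) = -12
since m = R²·117 − (-12)²:  R² = (144 + 2781) / 117 = 25
R = √25 = 5  ⇒  r_B = 5 − 1 = 4

rB=4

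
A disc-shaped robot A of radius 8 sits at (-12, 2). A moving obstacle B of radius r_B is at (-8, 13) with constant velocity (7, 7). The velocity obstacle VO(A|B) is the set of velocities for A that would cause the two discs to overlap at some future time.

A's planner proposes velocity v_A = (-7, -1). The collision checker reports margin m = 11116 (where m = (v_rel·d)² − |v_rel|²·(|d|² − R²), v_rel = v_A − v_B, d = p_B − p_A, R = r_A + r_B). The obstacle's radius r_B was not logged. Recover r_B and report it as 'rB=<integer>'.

m = 11116
d = (4, 11);  v_rel = (-14, -8),  |v_rel|² = 260
v_rel×d = (-14)·(11) − (-8)·(4) = -122
since m = R²·260 − (-122)²:  R² = (14884 + 11116) / 260 = 100
R = √100 = 10  ⇒  r_B = 10 − 8 = 2

rB=2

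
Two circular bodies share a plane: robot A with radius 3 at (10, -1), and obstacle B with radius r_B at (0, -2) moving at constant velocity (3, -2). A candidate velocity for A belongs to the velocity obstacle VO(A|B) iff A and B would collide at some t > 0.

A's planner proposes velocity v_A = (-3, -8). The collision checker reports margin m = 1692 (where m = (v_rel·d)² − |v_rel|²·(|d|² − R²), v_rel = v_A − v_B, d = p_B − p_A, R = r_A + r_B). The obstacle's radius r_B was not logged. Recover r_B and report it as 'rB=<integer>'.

m = 1692
d = (-10, -1);  v_rel = (-6, -6),  |v_rel|² = 72
v_rel×d = (-6)·(-1) − (-6)·(-10) = -54
since m = R²·72 − (-54)²:  R² = (2916 + 1692) / 72 = 64
R = √64 = 8  ⇒  r_B = 8 − 3 = 5

rB=5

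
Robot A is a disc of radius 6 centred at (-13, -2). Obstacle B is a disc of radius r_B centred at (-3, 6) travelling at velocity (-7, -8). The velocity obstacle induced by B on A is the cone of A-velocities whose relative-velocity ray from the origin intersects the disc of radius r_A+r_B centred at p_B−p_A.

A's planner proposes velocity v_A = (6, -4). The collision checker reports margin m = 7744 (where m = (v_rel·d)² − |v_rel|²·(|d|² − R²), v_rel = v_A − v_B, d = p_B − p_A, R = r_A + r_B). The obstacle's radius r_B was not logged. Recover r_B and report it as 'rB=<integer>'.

m = 7744
d = (10, 8);  v_rel = (13, 4),  |v_rel|² = 185
v_rel×d = (13)·(8) − (4)·(10) = 64
since m = R²·185 − 64²:  R² = (4096 + 7744) / 185 = 64
R = √64 = 8  ⇒  r_B = 8 − 6 = 2

rB=2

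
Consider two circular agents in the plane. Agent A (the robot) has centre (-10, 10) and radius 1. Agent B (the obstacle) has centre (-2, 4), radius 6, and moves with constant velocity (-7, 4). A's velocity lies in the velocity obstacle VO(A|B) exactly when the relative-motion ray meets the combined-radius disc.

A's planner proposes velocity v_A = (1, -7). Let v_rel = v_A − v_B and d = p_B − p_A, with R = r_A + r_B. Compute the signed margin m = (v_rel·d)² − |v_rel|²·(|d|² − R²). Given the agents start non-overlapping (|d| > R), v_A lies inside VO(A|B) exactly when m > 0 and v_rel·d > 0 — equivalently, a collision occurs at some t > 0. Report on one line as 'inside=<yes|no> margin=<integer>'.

d = (8, -6),  |d|² = 100;  R = 1+6 = 7,  c = 100−7² = 51
v_rel = (8, -11),  |v_rel|² = 185;  v_rel·d = (8)·(8) + (-11)·(-6) = 130
185·t² − 260·t + 51 = 0  ⇒  m = 130² − 185·51 = 7465
m = 7465 > 0,  v_rel·d = 130 > 0  ⇒  inside

inside=yes margin=7465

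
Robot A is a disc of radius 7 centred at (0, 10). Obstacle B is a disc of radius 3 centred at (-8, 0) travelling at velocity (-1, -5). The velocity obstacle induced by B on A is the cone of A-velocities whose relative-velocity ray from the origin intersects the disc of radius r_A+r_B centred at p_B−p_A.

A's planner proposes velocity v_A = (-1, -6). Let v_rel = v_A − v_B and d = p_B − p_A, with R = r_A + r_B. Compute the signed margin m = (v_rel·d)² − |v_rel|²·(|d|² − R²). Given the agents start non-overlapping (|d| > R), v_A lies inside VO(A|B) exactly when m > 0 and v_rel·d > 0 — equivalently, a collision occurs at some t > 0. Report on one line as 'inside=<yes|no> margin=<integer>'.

d = (-8, -10),  |d|² = 164;  R = 7+3 = 10,  c = 164−10² = 64
v_rel = (0, -1),  |v_rel|² = 1;  v_rel·d = (0)·(-8) + (-1)·(-10) = 10
1·t² − 20·t + 64 = 0  ⇒  m = 10² − 1·64 = 36
m = 36 > 0,  v_rel·d = 10 > 0  ⇒  inside

inside=yes margin=36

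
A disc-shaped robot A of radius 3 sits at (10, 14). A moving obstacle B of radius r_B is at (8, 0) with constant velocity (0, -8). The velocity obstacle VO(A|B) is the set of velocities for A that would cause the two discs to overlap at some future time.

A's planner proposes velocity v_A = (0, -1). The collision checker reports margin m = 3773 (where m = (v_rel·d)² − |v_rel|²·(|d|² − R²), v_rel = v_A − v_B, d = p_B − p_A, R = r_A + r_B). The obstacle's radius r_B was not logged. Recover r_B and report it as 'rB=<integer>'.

m = 3773
d = (-2, -14);  v_rel = (0, 7),  |v_rel|² = 49
v_rel×d = (0)·(-14) − (7)·(-2) = 14
since m = R²·49 − 14²:  R² = (196 + 3773) / 49 = 81
R = √81 = 9  ⇒  r_B = 9 − 3 = 6

rB=6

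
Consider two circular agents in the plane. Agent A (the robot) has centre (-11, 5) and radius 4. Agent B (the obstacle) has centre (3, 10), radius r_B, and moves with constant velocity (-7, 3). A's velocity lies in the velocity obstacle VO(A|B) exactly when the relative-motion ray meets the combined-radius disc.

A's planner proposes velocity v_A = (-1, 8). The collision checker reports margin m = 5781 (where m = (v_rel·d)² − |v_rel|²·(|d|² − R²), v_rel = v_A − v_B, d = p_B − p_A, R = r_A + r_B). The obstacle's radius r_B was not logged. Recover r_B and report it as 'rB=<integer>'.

m = 5781
d = (14, 5);  v_rel = (6, 5),  |v_rel|² = 61
v_rel×d = (6)·(5) − (5)·(14) = -40
since m = R²·61 − (-40)²:  R² = (1600 + 5781) / 61 = 121
R = √121 = 11  ⇒  r_B = 11 − 4 = 7

rB=7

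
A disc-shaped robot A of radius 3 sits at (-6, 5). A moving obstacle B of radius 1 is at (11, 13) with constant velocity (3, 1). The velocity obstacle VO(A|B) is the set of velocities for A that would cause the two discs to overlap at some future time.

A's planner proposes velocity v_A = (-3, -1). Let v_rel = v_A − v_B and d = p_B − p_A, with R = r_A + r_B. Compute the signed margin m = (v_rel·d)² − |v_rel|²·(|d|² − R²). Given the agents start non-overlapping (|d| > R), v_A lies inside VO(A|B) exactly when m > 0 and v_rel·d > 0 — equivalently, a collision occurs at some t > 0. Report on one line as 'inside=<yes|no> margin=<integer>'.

d = (17, 8),  |d|² = 353;  R = 3+1 = 4,  c = 353−4² = 337
v_rel = (-6, -2),  |v_rel|² = 40;  v_rel·d = (-6)·(17) + (-2)·(8) = -118
40·t² + 236·t + 337 = 0  ⇒  m = (-118)² − 40·337 = 444
m = 444 > 0,  v_rel·d = -118 < 0  ⇒  outside

inside=no margin=444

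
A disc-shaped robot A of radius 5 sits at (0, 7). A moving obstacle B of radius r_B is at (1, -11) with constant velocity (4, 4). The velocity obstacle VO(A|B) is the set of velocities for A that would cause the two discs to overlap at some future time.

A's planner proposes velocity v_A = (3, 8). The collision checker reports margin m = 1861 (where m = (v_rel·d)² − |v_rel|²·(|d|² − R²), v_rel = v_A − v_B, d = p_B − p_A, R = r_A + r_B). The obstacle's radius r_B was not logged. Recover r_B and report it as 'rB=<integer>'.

m = 1861
d = (1, -18);  v_rel = (-1, 4),  |v_rel|² = 17
v_rel×d = (-1)·(-18) − (4)·(1) = 14
since m = R²·17 − 14²:  R² = (196 + 1861) / 17 = 121
R = √121 = 11  ⇒  r_B = 11 − 5 = 6

rB=6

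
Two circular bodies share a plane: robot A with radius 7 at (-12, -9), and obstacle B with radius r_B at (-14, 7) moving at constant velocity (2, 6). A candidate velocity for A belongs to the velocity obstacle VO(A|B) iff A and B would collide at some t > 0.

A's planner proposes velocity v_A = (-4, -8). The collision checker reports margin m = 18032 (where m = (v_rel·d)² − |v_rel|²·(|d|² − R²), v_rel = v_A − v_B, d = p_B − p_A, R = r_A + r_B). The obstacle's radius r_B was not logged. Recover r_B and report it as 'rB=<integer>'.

m = 18032
d = (-2, 16);  v_rel = (-6, -14),  |v_rel|² = 232
v_rel×d = (-6)·(16) − (-14)·(-2) = -124
since m = R²·232 − (-124)²:  R² = (15376 + 18032) / 232 = 144
R = √144 = 12  ⇒  r_B = 12 − 7 = 5

rB=5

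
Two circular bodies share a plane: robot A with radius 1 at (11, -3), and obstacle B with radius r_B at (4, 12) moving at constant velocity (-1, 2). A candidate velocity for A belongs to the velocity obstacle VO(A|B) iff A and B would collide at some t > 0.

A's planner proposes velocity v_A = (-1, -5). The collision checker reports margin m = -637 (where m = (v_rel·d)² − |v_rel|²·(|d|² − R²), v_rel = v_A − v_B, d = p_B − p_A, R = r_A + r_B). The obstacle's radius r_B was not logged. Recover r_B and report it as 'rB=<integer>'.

m = -637
d = (-7, 15);  v_rel = (0, -7),  |v_rel|² = 49
v_rel×d = (0)·(15) − (-7)·(-7) = -49
since m = R²·49 − (-49)²:  R² = (2401 + -637) / 49 = 36
R = √36 = 6  ⇒  r_B = 6 − 1 = 5

rB=5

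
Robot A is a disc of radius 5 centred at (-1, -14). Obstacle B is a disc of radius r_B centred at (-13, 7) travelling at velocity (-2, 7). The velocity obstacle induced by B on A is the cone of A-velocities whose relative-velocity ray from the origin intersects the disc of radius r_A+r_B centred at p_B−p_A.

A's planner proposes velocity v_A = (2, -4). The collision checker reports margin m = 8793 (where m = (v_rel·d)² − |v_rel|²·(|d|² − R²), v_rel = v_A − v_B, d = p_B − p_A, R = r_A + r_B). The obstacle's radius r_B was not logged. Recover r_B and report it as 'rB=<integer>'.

m = 8793
d = (-12, 21);  v_rel = (4, -11),  |v_rel|² = 137
v_rel×d = (4)·(21) − (-11)·(-12) = -48
since m = R²·137 − (-48)²:  R² = (2304 + 8793) / 137 = 81
R = √81 = 9  ⇒  r_B = 9 − 5 = 4

rB=4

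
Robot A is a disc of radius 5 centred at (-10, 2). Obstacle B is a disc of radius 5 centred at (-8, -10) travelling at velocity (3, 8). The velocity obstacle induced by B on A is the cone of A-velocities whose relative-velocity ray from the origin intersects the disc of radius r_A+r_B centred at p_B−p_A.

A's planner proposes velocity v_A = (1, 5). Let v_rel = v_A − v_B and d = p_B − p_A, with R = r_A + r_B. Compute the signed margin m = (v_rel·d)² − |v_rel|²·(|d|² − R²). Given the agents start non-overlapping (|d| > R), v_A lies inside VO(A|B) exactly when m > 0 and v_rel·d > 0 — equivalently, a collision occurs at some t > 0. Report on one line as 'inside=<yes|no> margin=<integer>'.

d = (2, -12),  |d|² = 148;  R = 5+5 = 10,  c = 148−10² = 48
v_rel = (-2, -3),  |v_rel|² = 13;  v_rel·d = (-2)·(2) + (-3)·(-12) = 32
13·t² − 64·t + 48 = 0  ⇒  m = 32² − 13·48 = 400
m = 400 > 0,  v_rel·d = 32 > 0  ⇒  inside

inside=yes margin=400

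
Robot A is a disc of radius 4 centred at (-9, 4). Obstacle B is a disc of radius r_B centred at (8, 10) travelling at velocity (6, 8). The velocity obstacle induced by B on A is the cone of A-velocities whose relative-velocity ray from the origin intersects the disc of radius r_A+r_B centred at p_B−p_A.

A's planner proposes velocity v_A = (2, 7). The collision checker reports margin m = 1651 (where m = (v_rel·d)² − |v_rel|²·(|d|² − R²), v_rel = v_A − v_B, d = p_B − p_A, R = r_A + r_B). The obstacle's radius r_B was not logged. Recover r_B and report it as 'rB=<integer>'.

m = 1651
d = (17, 6);  v_rel = (-4, -1),  |v_rel|² = 17
v_rel×d = (-4)·(6) − (-1)·(17) = -7
since m = R²·17 − (-7)²:  R² = (49 + 1651) / 17 = 100
R = √100 = 10  ⇒  r_B = 10 − 4 = 6

rB=6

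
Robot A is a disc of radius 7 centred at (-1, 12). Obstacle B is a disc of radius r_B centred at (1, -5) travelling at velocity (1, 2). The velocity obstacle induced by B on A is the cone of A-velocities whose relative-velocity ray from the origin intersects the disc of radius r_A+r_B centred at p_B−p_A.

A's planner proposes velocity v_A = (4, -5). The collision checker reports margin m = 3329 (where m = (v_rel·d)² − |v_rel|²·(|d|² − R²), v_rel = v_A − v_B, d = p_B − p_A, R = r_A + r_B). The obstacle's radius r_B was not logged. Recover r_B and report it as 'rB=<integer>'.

m = 3329
d = (2, -17);  v_rel = (3, -7),  |v_rel|² = 58
v_rel×d = (3)·(-17) − (-7)·(2) = -37
since m = R²·58 − (-37)²:  R² = (1369 + 3329) / 58 = 81
R = √81 = 9  ⇒  r_B = 9 − 7 = 2

rB=2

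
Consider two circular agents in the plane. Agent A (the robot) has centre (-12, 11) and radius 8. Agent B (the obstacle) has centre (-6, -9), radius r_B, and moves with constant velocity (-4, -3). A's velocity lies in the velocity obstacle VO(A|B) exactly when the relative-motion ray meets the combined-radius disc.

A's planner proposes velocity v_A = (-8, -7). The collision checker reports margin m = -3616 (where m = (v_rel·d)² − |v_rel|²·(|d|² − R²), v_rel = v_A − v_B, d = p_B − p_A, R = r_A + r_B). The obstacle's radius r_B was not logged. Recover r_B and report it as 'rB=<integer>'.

m = -3616
d = (6, -20);  v_rel = (-4, -4),  |v_rel|² = 32
v_rel×d = (-4)·(-20) − (-4)·(6) = 104
since m = R²·32 − 104²:  R² = (10816 + -3616) / 32 = 225
R = √225 = 15  ⇒  r_B = 15 − 8 = 7

rB=7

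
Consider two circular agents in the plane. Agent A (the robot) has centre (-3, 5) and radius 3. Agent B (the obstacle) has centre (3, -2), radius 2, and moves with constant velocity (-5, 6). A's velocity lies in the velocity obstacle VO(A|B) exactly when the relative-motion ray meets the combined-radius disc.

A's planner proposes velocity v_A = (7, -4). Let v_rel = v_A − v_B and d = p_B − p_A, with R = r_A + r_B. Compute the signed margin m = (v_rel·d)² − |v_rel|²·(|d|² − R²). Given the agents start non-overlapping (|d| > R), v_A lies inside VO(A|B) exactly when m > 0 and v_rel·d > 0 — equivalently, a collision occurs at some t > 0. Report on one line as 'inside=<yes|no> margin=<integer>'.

d = (6, -7),  |d|² = 85;  R = 3+2 = 5,  c = 85−5² = 60
v_rel = (12, -10),  |v_rel|² = 244;  v_rel·d = (12)·(6) + (-10)·(-7) = 142
244·t² − 284·t + 60 = 0  ⇒  m = 142² − 244·60 = 5524
m = 5524 > 0,  v_rel·d = 142 > 0  ⇒  inside

inside=yes margin=5524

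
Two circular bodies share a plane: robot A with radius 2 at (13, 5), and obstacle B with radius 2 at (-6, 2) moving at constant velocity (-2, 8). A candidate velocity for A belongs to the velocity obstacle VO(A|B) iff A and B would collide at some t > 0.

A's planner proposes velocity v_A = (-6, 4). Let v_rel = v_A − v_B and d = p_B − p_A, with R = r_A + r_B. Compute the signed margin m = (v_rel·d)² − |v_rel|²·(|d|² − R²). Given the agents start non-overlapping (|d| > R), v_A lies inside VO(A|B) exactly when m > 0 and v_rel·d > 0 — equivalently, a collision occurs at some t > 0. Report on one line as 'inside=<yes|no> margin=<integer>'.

d = (-19, -3),  |d|² = 370;  R = 2+2 = 4,  c = 370−4² = 354
v_rel = (-4, -4),  |v_rel|² = 32;  v_rel·d = (-4)·(-19) + (-4)·(-3) = 88
32·t² − 176·t + 354 = 0  ⇒  m = 88² − 32·354 = -3584
m = -3584 < 0,  v_rel·d = 88 > 0  ⇒  outside

inside=no margin=-3584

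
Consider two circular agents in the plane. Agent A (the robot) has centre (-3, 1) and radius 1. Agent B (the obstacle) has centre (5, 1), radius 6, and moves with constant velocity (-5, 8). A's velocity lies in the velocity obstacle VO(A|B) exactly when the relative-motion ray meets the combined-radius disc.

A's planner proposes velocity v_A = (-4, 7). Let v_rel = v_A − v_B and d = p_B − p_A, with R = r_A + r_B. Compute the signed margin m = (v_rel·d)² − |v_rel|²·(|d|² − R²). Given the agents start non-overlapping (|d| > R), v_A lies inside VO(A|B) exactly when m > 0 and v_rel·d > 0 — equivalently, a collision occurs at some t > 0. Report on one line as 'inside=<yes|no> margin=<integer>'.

d = (8, 0),  |d|² = 64;  R = 1+6 = 7,  c = 64−7² = 15
v_rel = (1, -1),  |v_rel|² = 2;  v_rel·d = (1)·(8) + (-1)·(0) = 8
2·t² − 16·t + 15 = 0  ⇒  m = 8² − 2·15 = 34
m = 34 > 0,  v_rel·d = 8 > 0  ⇒  inside

inside=yes margin=34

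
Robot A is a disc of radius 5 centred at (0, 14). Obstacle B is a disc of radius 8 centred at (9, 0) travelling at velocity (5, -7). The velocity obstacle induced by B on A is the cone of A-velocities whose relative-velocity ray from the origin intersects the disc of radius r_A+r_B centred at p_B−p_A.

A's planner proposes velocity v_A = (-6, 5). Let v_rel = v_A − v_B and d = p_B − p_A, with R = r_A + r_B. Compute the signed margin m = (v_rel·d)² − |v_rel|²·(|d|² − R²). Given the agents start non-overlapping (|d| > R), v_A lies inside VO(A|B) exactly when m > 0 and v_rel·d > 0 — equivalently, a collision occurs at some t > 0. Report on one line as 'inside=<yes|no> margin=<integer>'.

d = (9, -14),  |d|² = 277;  R = 5+8 = 13,  c = 277−13² = 108
v_rel = (-11, 12),  |v_rel|² = 265;  v_rel·d = (-11)·(9) + (12)·(-14) = -267
265·t² + 534·t + 108 = 0  ⇒  m = (-267)² − 265·108 = 42669
m = 42669 > 0,  v_rel·d = -267 < 0  ⇒  outside

inside=no margin=42669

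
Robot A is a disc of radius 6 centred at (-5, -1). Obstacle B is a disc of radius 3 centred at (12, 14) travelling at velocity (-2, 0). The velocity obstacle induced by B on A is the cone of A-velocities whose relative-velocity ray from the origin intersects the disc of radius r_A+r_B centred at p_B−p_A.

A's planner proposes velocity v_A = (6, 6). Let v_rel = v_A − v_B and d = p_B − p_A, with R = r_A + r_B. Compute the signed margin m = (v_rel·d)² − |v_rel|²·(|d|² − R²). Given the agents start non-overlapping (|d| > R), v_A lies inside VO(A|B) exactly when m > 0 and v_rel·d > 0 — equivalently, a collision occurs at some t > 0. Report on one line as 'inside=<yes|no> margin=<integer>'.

d = (17, 15),  |d|² = 514;  R = 6+3 = 9,  c = 514−9² = 433
v_rel = (8, 6),  |v_rel|² = 100;  v_rel·d = (8)·(17) + (6)·(15) = 226
100·t² − 452·t + 433 = 0  ⇒  m = 226² − 100·433 = 7776
m = 7776 > 0,  v_rel·d = 226 > 0  ⇒  inside

inside=yes margin=7776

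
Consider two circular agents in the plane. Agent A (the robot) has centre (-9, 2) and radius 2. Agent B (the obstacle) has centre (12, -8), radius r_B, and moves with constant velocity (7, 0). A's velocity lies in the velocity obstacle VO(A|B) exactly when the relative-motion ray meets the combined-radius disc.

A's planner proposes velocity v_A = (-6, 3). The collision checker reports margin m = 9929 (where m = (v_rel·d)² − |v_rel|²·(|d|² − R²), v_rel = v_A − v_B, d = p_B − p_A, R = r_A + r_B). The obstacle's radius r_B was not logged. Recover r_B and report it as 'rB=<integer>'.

m = 9929
d = (21, -10);  v_rel = (-13, 3),  |v_rel|² = 178
v_rel×d = (-13)·(-10) − (3)·(21) = 67
since m = R²·178 − 67²:  R² = (4489 + 9929) / 178 = 81
R = √81 = 9  ⇒  r_B = 9 − 2 = 7

rB=7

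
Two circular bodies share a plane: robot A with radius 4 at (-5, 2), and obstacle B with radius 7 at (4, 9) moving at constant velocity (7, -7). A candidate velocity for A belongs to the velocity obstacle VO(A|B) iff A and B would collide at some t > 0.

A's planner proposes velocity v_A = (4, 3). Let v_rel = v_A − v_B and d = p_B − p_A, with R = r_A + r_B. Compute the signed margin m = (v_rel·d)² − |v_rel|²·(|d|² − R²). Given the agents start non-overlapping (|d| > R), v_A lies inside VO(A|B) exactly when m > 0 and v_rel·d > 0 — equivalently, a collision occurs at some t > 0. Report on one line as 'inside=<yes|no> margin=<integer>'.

d = (9, 7),  |d|² = 130;  R = 4+7 = 11,  c = 130−11² = 9
v_rel = (-3, 10),  |v_rel|² = 109;  v_rel·d = (-3)·(9) + (10)·(7) = 43
109·t² − 86·t + 9 = 0  ⇒  m = 43² − 109·9 = 868
m = 868 > 0,  v_rel·d = 43 > 0  ⇒  inside

inside=yes margin=868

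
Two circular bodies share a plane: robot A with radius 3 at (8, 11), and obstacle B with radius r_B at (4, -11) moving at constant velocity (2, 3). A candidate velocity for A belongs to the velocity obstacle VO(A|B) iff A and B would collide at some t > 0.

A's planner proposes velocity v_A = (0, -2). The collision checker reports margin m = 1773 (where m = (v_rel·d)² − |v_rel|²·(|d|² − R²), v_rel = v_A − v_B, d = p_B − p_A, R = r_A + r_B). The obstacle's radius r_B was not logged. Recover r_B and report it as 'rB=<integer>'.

m = 1773
d = (-4, -22);  v_rel = (-2, -5),  |v_rel|² = 29
v_rel×d = (-2)·(-22) − (-5)·(-4) = 24
since m = R²·29 − 24²:  R² = (576 + 1773) / 29 = 81
R = √81 = 9  ⇒  r_B = 9 − 3 = 6

rB=6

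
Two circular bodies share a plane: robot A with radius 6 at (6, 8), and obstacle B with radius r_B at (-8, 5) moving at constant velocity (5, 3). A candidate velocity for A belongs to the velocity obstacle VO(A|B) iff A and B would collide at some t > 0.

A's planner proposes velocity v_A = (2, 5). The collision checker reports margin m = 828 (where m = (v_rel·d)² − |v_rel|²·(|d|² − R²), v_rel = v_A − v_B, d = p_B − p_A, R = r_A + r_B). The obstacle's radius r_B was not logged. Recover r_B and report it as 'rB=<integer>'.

m = 828
d = (-14, -3);  v_rel = (-3, 2),  |v_rel|² = 13
v_rel×d = (-3)·(-3) − (2)·(-14) = 37
since m = R²·13 − 37²:  R² = (1369 + 828) / 13 = 169
R = √169 = 13  ⇒  r_B = 13 − 6 = 7

rB=7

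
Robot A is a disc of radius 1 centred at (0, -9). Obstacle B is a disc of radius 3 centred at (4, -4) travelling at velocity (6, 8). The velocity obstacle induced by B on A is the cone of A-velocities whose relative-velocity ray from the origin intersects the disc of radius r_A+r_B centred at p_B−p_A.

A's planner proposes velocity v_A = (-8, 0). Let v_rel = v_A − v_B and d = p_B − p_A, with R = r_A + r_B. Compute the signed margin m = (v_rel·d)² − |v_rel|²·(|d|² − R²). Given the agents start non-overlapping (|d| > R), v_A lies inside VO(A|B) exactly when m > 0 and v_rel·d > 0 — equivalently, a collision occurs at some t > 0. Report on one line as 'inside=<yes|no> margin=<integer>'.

d = (4, 5),  |d|² = 41;  R = 1+3 = 4,  c = 41−4² = 25
v_rel = (-14, -8),  |v_rel|² = 260;  v_rel·d = (-14)·(4) + (-8)·(5) = -96
260·t² + 192·t + 25 = 0  ⇒  m = (-96)² − 260·25 = 2716
m = 2716 > 0,  v_rel·d = -96 < 0  ⇒  outside

inside=no margin=2716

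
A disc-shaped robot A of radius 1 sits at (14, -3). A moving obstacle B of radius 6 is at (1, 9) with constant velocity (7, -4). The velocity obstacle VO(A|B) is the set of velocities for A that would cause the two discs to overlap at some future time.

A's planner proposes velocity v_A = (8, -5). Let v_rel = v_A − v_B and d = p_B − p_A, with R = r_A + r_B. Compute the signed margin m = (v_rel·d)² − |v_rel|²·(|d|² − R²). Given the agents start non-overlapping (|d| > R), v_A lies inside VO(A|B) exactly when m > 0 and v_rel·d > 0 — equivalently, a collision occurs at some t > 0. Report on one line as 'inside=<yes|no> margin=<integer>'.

d = (-13, 12),  |d|² = 313;  R = 1+6 = 7,  c = 313−7² = 264
v_rel = (1, -1),  |v_rel|² = 2;  v_rel·d = (1)·(-13) + (-1)·(12) = -25
2·t² + 50·t + 264 = 0  ⇒  m = (-25)² − 2·264 = 97
m = 97 > 0,  v_rel·d = -25 < 0  ⇒  outside

inside=no margin=97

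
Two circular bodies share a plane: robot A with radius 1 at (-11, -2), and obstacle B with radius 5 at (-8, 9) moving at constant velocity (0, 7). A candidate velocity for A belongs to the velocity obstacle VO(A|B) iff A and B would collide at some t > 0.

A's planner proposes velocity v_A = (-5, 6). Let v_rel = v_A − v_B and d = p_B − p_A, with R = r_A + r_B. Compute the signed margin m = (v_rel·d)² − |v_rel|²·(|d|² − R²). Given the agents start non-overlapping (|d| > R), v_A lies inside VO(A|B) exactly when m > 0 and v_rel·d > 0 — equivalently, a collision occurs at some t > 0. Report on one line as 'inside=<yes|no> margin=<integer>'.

d = (3, 11),  |d|² = 130;  R = 1+5 = 6,  c = 130−6² = 94
v_rel = (-5, -1),  |v_rel|² = 26;  v_rel·d = (-5)·(3) + (-1)·(11) = -26
26·t² + 52·t + 94 = 0  ⇒  m = (-26)² − 26·94 = -1768
m = -1768 < 0,  v_rel·d = -26 < 0  ⇒  outside

inside=no margin=-1768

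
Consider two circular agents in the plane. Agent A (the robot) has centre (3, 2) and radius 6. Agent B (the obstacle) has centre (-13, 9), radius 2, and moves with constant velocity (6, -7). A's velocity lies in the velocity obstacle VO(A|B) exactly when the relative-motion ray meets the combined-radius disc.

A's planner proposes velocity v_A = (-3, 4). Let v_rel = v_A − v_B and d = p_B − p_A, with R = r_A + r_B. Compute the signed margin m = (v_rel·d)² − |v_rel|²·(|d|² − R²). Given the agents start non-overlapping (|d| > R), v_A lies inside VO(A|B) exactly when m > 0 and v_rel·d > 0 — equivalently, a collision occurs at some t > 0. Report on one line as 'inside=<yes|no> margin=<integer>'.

d = (-16, 7),  |d|² = 305;  R = 6+2 = 8,  c = 305−8² = 241
v_rel = (-9, 11),  |v_rel|² = 202;  v_rel·d = (-9)·(-16) + (11)·(7) = 221
202·t² − 442·t + 241 = 0  ⇒  m = 221² − 202·241 = 159
m = 159 > 0,  v_rel·d = 221 > 0  ⇒  inside

inside=yes margin=159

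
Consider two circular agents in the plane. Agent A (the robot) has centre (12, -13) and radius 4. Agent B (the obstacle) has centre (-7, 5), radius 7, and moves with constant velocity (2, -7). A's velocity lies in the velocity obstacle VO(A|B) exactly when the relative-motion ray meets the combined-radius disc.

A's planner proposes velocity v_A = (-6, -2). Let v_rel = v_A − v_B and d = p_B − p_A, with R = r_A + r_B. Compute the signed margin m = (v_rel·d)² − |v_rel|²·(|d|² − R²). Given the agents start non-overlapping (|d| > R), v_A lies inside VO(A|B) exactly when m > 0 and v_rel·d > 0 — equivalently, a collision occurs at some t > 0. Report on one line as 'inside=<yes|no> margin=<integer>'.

d = (-19, 18),  |d|² = 685;  R = 4+7 = 11,  c = 685−11² = 564
v_rel = (-8, 5),  |v_rel|² = 89;  v_rel·d = (-8)·(-19) + (5)·(18) = 242
89·t² − 484·t + 564 = 0  ⇒  m = 242² − 89·564 = 8368
m = 8368 > 0,  v_rel·d = 242 > 0  ⇒  inside

inside=yes margin=8368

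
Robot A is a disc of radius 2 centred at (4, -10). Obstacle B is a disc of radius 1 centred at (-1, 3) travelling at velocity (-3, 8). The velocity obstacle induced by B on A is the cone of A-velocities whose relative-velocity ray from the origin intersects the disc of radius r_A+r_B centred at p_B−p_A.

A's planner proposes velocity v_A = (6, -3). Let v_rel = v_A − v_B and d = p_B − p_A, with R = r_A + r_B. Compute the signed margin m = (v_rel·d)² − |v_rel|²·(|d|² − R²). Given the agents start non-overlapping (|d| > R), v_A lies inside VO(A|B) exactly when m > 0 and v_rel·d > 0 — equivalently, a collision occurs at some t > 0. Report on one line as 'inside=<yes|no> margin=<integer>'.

d = (-5, 13),  |d|² = 194;  R = 2+1 = 3,  c = 194−3² = 185
v_rel = (9, -11),  |v_rel|² = 202;  v_rel·d = (9)·(-5) + (-11)·(13) = -188
202·t² + 376·t + 185 = 0  ⇒  m = (-188)² − 202·185 = -2026
m = -2026 < 0,  v_rel·d = -188 < 0  ⇒  outside

inside=no margin=-2026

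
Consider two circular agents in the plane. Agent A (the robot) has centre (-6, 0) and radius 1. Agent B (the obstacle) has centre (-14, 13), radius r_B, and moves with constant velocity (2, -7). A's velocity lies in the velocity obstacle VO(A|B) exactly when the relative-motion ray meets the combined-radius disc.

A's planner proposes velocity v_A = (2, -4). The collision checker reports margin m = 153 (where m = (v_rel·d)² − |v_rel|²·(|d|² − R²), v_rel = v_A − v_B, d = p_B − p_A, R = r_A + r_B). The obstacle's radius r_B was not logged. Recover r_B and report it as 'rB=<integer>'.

m = 153
d = (-8, 13);  v_rel = (0, 3),  |v_rel|² = 9
v_rel×d = (0)·(13) − (3)·(-8) = 24
since m = R²·9 − 24²:  R² = (576 + 153) / 9 = 81
R = √81 = 9  ⇒  r_B = 9 − 1 = 8

rB=8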